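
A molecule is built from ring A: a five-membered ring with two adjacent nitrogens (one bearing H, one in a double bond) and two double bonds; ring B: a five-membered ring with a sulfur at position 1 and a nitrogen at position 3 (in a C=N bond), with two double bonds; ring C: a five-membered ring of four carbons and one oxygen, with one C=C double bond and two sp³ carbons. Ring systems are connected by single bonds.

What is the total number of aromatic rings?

Ring A is fully conjugated (every ring atom contributes a p orbital); 2 ring double bonds (4 π electrons) plus a heteroatom lone pair (2) give 6 π electrons. That satisfies 4n+2 with n=1, so ring A is aromatic (pyrazole).
Ring B is planar and fully conjugated; 2 ring double bonds (4 π electrons) plus a heteroatom lone pair (2) give 6 π electrons. Since 6 = 4n+2 (n=1), ring B is aromatic (thiazole).
Ring C has two sp³ carbons, so it is not fully conjugated — not aromatic (2,3-dihydrofuran).
Aromatic: A, B. Total: 2.

2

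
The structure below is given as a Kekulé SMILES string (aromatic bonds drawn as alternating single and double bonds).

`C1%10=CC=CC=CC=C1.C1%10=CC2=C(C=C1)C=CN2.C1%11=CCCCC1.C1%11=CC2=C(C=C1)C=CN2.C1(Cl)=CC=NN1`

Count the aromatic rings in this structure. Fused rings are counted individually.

The SMILES encodes an eight-membered carbon ring with four alternating C=C double bonds; a six-membered carbon ring with three alternating C=C double bonds, fused to a five-membered ring containing one N–H nitrogen and two C=C double bonds; a six-membered carbon ring with one C=C double bond; a six-membered carbon ring with three alternating C=C double bonds, fused to a five-membered ring containing one N–H nitrogen and two C=C double bonds; a five-membered ring with two adjacent nitrogens (one bearing H, one in a double bond) and two double bonds.
The 8-membered ring has only sp² ring atoms; a planar conformation would have a fully conjugated π system of 8 electrons. But 8 = 4(2), which is 4n not 4n+2, so it is not aromatic (cyclooctatetraene) — cyclooctatetraene distorts into a non-planar tub to avoid antiaromaticity.
The fused 6/5-membered bicyclic (with one N–H) is a single π system with 9 sp² atoms and 10 π electrons from ring double bonds plus a heteroatom lone pair. 10 = 4(2)+2, so the system is aromatic and both rings count as aromatic (indole).
The 6-membered ring has four sp³ carbons, so it is not fully conjugated — not aromatic (cyclohexene).
The fused 6/5-membered bicyclic (with one N–H) is a single π system with 9 sp² atoms and 10 π electrons from ring double bonds plus a heteroatom lone pair. 10 = 4(2)+2, so the system is aromatic and both rings count as aromatic (indole).
The 5-membered ring with two adjacent nitrogens (one N–H, one =N–) is planar and fully conjugated; 2 ring double bonds (4 π electrons) plus a heteroatom lone pair (2) give 6 π electrons. That satisfies 4n+2 with n=1, so it is aromatic (pyrazole).
5 of the 7 rings are aromatic. Total: 5.

5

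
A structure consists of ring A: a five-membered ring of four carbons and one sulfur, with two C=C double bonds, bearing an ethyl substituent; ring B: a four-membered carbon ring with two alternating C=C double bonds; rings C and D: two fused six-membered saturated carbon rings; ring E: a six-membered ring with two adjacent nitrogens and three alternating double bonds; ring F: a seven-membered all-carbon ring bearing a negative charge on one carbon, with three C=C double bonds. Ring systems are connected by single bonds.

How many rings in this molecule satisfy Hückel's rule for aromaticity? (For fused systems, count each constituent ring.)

Ring A has a continuous p-orbital overlap around the ring; 2 ring double bonds (4 π electrons) plus a heteroatom lone pair (2) give 6 π electrons. That satisfies 4n+2 with n=1, so ring A is aromatic (thiophene).
Ring B has only sp² ring atoms; a planar conformation would have a fully conjugated π system of 4 electrons. But 4 = 4(1), which is 4n not 4n+2, so ring B is not aromatic (cyclobutadiene) — cyclobutadiene is antiaromatic and distorts to a rectangle.
Ring C has only sp³ atoms, so it is not fully conjugated — not aromatic (cyclohexane ring).
Ring D has only sp³ atoms, so it is not fully conjugated — not aromatic (cyclohexane ring).
Ring E has a continuous p-orbital overlap around the ring; 3 ring double bonds give 6 π electrons. 6 = 4(1)+2, so ring E is aromatic (pyridazine).
Ring F has only sp² ring atoms; a planar conformation would have a fully conjugated π system of 8 electrons. But 8 = 4(2), which is 4n not 4n+2, so ring F is not aromatic (cycloheptatrienyl anion).
Aromatic: A, E. Total: 2.

2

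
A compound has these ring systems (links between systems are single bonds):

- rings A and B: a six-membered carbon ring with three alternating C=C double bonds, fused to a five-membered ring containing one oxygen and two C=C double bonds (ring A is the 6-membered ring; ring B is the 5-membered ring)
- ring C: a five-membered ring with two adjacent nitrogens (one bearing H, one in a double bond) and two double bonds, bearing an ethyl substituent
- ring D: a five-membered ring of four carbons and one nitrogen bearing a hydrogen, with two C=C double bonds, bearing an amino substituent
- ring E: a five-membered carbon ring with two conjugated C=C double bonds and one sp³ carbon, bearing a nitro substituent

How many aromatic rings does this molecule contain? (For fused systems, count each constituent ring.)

Rings A and B form a fused bicyclic system (with one oxygen) with 9 sp² atoms and 10 π electrons from ring double bonds plus a heteroatom lone pair. 10 = 4(2)+2, so the system is aromatic and both rings count as aromatic (benzofuran).
Ring C is fully conjugated (every ring atom contributes a p orbital); 2 ring double bonds (4 π electrons) plus a heteroatom lone pair (2) give 6 π electrons. 6 = 4(1)+2, so ring C is aromatic (pyrazole).
Ring D is planar and fully conjugated; 2 ring double bonds (4 π electrons) plus a heteroatom lone pair (2) give 6 π electrons. That satisfies 4n+2 with n=1, so ring D is aromatic (pyrrole).
Ring E has one sp³ carbon, so it is not fully conjugated — not aromatic (cyclopentadiene).
Aromatic: A, B, C, D. Total: 4.

4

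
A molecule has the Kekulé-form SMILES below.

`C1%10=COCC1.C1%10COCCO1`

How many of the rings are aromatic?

The SMILES encodes a five-membered ring of four carbons and one oxygen, with one C=C double bond and two sp³ carbons; a six-membered saturated ring with oxygens at positions 1 and 4.
The 5-membered ring with one oxygen has two sp³ carbons, so it is not fully conjugated — not aromatic (2,3-dihydrofuran).
The 6-membered ring with two oxygens (1,4) has only sp³ atoms, so it is not fully conjugated — not aromatic (1,4-dioxane).
None of the rings are aromatic. Total: 0.

0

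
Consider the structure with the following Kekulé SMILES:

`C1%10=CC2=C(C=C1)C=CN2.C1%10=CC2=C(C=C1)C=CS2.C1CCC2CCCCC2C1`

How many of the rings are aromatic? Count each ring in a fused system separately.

4

The SMILES encodes a six-membered carbon ring with three alternating C=C double bonds, fused to a five-membered ring containing one N–H nitrogen and two C=C double bonds; a six-membered carbon ring with three alternating C=C double bonds, fused to a five-membered ring containing one sulfur and two C=C double bonds; two fused six-membered saturated carbon rings.
The fused 6/5-membered bicyclic (with one N–H) is a single π system with 9 sp² atoms and 10 π electrons from ring double bonds plus a heteroatom lone pair. 10 = 4(2)+2, so the system is aromatic and both rings count as aromatic (indole).
The fused 6/5-membered bicyclic (with one sulfur) is a single π system with 9 sp² atoms and 10 π electrons from ring double bonds plus a heteroatom lone pair. 10 = 4(2)+2, so the system is aromatic and both rings count as aromatic (benzothiophene).
The 6-membered ring has only sp³ atoms, so it is not fully conjugated — not aromatic (cyclohexane ring).
The second 6-membered ring has only sp³ atoms, so it is not fully conjugated — not aromatic (cyclohexane ring).
4 of the 6 rings are aromatic. Total: 4.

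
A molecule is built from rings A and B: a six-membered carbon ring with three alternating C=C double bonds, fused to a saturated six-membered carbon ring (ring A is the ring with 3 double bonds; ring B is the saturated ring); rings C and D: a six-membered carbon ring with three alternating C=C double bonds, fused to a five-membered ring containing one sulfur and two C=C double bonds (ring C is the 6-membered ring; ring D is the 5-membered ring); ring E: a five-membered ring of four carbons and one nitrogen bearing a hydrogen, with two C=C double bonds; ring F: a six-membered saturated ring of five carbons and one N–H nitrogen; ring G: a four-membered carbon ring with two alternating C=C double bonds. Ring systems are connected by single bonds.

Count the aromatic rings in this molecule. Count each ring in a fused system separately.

4

Ring A is planar and fully conjugated; 3 ring double bonds give 6 π electrons. That satisfies 4n+2 with n=1, so ring A is aromatic (benzene ring).
Ring B has four sp³ carbons, so it is not fully conjugated — not aromatic (cyclohexane ring).
Rings C and D form a fused bicyclic system (with one sulfur) with 9 sp² atoms and 10 π electrons from ring double bonds plus a heteroatom lone pair. 10 = 4(2)+2, so the system is aromatic and both rings count as aromatic (benzothiophene).
Ring E is planar and fully conjugated; 2 ring double bonds (4 π electrons) plus a heteroatom lone pair (2) give 6 π electrons. Since 6 = 4n+2 (n=1), ring E is aromatic (pyrrole).
Ring F has only sp³ atoms, so it is not fully conjugated — not aromatic (piperidine).
Ring G has only sp² ring atoms; a planar conformation would have a fully conjugated π system of 4 electrons. But 4 = 4(1), which is 4n not 4n+2, so ring G is not aromatic (cyclobutadiene) — cyclobutadiene is antiaromatic and distorts to a rectangle.
Aromatic: A, C, D, E. Total: 4.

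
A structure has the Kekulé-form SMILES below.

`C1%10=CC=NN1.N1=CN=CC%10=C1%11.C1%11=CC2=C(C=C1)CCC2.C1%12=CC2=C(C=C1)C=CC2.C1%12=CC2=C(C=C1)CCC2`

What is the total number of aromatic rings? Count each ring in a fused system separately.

The SMILES encodes a five-membered ring with two adjacent nitrogens (one bearing H, one in a double bond) and two double bonds; a six-membered ring with nitrogens at positions 1 and 3 and three alternating double bonds; a six-membered carbon ring with three alternating C=C double bonds, fused to a saturated five-membered carbon ring; a six-membered carbon ring with three alternating C=C double bonds, fused to a five-membered carbon ring containing one C=C double bond and one sp³ carbon; a six-membered carbon ring with three alternating C=C double bonds, fused to a saturated five-membered carbon ring.
The 5-membered ring with two adjacent nitrogens (one N–H, one =N–) is planar and fully conjugated; 2 ring double bonds (4 π electrons) plus a heteroatom lone pair (2) give 6 π electrons. That satisfies 4n+2 with n=1, so it is aromatic (pyrazole).
The 6-membered ring with two nitrogens (1,3) has a continuous p-orbital overlap around the ring; 3 ring double bonds give 6 π electrons. Since 6 = 4n+2 (n=1), it is aromatic (pyrimidine).
The 6-membered ring is planar and fully conjugated; 3 ring double bonds give 6 π electrons. Since 6 = 4n+2 (n=1), it is aromatic (benzene ring).
The 5-membered ring has three sp³ carbons, so it is not fully conjugated — not aromatic (cyclopentane ring).
The second 6-membered ring has a continuous p-orbital overlap around the ring; 3 ring double bonds give 6 π electrons. Since 6 = 4n+2 (n=1), it is aromatic (benzene ring).
The second 5-membered ring has one sp³ carbon, so it is not fully conjugated — not aromatic (cyclopentene ring).
The third 6-membered ring has a continuous p-orbital overlap around the ring; 3 ring double bonds give 6 π electrons. Since 6 = 4n+2 (n=1), it is aromatic (benzene ring).
The third 5-membered ring has three sp³ carbons, so it is not fully conjugated — not aromatic (cyclopentane ring).
5 of the 8 rings are aromatic. Total: 5.

5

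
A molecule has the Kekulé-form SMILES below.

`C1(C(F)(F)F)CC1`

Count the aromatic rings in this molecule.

0

The SMILES encodes a three-membered saturated carbon ring.
The 3-membered ring has only sp³ atoms, so it is not fully conjugated — not aromatic (cyclopropane).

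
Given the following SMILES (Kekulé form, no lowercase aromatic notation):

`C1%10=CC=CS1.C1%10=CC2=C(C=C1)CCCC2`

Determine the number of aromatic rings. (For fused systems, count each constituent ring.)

2

The SMILES encodes a five-membered ring of four carbons and one sulfur, with two C=C double bonds; a six-membered carbon ring with three alternating C=C double bonds, fused to a saturated six-membered carbon ring.
The 5-membered ring with one sulfur is fully conjugated (every ring atom contributes a p orbital); 2 ring double bonds (4 π electrons) plus a heteroatom lone pair (2) give 6 π electrons. Since 6 = 4n+2 (n=1), it is aromatic (thiophene).
The 6-membered ring is planar and fully conjugated; 3 ring double bonds give 6 π electrons. That satisfies 4n+2 with n=1, so it is aromatic (benzene ring).
The second 6-membered ring has four sp³ carbons, so it is not fully conjugated — not aromatic (cyclohexane ring).
2 of the 3 rings are aromatic. Total: 2.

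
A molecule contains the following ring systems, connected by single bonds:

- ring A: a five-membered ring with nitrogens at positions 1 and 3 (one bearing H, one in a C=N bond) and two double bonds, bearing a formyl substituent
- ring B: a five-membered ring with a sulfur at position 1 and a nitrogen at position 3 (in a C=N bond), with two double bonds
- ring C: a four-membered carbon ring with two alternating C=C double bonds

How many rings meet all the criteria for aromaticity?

2

Ring A has a continuous p-orbital overlap around the ring; 2 ring double bonds (4 π electrons) plus a heteroatom lone pair (2) give 6 π electrons. Since 6 = 4n+2 (n=1), ring A is aromatic (imidazole).
Ring B is fully conjugated (every ring atom contributes a p orbital); 2 ring double bonds (4 π electrons) plus a heteroatom lone pair (2) give 6 π electrons. That satisfies 4n+2 with n=1, so ring B is aromatic (thiazole).
Ring C has only sp² ring atoms; a planar conformation would have a fully conjugated π system of 4 electrons. But 4 = 4(1), which is 4n not 4n+2, so ring C is not aromatic (cyclobutadiene) — cyclobutadiene is antiaromatic and distorts to a rectangle.
Aromatic: A, B. Total: 2.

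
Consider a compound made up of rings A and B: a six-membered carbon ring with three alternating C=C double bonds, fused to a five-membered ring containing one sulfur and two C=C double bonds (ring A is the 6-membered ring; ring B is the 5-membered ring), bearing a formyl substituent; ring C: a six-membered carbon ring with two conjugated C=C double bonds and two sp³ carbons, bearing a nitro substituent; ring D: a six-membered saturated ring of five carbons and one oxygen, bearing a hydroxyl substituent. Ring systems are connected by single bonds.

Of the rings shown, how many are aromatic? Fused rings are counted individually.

2

Rings A and B form a fused bicyclic system (with one sulfur) with 9 sp² atoms and 10 π electrons from ring double bonds plus a heteroatom lone pair. 10 = 4(2)+2, so the system is aromatic and both rings count as aromatic (benzothiophene).
Ring C has two sp³ carbons, so it is not fully conjugated — not aromatic (1,3-cyclohexadiene).
Ring D has only sp³ atoms, so it is not fully conjugated — not aromatic (tetrahydropyran).
Aromatic: A, B. Total: 2.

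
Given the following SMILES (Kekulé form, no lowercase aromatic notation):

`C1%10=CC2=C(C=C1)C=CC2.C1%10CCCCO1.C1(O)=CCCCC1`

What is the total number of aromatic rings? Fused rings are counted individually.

The SMILES encodes a six-membered carbon ring with three alternating C=C double bonds, fused to a five-membered carbon ring containing one C=C double bond and one sp³ carbon; a six-membered saturated ring of five carbons and one oxygen; a six-membered carbon ring with one C=C double bond.
The 6-membered ring is fully conjugated (every ring atom contributes a p orbital); 3 ring double bonds give 6 π electrons. 6 = 4(1)+2, so it is aromatic (benzene ring).
The 5-membered ring has one sp³ carbon, so it is not fully conjugated — not aromatic (cyclopentene ring).
The 6-membered ring with one oxygen has only sp³ atoms, so it is not fully conjugated — not aromatic (tetrahydropyran).
The second 6-membered ring has four sp³ carbons, so it is not fully conjugated — not aromatic (cyclohexene).
1 of the 4 rings is aromatic. Total: 1.

1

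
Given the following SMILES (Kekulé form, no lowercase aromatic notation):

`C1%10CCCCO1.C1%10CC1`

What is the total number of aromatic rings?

0

The SMILES encodes a six-membered saturated ring of five carbons and one oxygen; a three-membered saturated carbon ring.
The 6-membered ring with one oxygen has only sp³ atoms, so it is not fully conjugated — not aromatic (tetrahydropyran).
The 3-membered ring has only sp³ atoms, so it is not fully conjugated — not aromatic (cyclopropane).
None of the rings are aromatic. Total: 0.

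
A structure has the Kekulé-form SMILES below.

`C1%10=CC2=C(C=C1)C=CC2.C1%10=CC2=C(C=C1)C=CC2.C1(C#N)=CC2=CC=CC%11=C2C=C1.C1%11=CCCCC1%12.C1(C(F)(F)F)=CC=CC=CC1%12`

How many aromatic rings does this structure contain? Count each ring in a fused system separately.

4

The SMILES encodes a six-membered carbon ring with three alternating C=C double bonds, fused to a five-membered carbon ring containing one C=C double bond and one sp³ carbon; a six-membered carbon ring with three alternating C=C double bonds, fused to a five-membered carbon ring containing one C=C double bond and one sp³ carbon; two fused six-membered carbon rings, each with three alternating C=C double bonds; a six-membered carbon ring with one C=C double bond; a seven-membered carbon ring with three C=C double bonds and one sp³ carbon.
The 6-membered ring is fully conjugated (every ring atom contributes a p orbital); 3 ring double bonds give 6 π electrons. Since 6 = 4n+2 (n=1), it is aromatic (benzene ring).
The 5-membered ring has one sp³ carbon, so it is not fully conjugated — not aromatic (cyclopentene ring).
The second 6-membered ring has a continuous p-orbital overlap around the ring; 3 ring double bonds give 6 π electrons. That satisfies 4n+2 with n=1, so it is aromatic (benzene ring).
The second 5-membered ring has one sp³ carbon, so it is not fully conjugated — not aromatic (cyclopentene ring).
The fused 6/6-membered bicyclic is a single π system with 10 sp² atoms and 10 π electrons from ring double bonds. 10 = 4(2)+2, so the system is aromatic and both rings count as aromatic (naphthalene).
The third 6-membered ring has four sp³ carbons, so it is not fully conjugated — not aromatic (cyclohexene).
The 7-membered ring has one sp³ carbon, so it is not fully conjugated — not aromatic (cycloheptatriene).
4 of the 8 rings are aromatic. Total: 4.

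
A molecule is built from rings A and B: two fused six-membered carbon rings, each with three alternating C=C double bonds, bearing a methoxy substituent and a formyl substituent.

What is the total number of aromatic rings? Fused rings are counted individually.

2

Rings A and B form a fused bicyclic system with 10 sp² atoms and 10 π electrons from ring double bonds. 10 = 4(2)+2, so the system is aromatic and both rings count as aromatic (naphthalene).
Aromatic: A, B. Total: 2.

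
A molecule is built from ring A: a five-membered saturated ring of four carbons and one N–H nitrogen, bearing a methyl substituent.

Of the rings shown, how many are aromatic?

Ring A has only sp³ atoms, so it is not fully conjugated — not aromatic (pyrrolidine).

0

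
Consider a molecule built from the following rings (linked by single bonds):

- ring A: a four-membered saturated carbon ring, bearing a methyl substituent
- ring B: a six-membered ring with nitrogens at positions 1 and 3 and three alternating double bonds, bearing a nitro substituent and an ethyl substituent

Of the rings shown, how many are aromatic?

1

Ring A has only sp³ atoms, so it is not fully conjugated — not aromatic (cyclobutane).
Ring B is fully conjugated (every ring atom contributes a p orbital); 3 ring double bonds give 6 π electrons. Since 6 = 4n+2 (n=1), ring B is aromatic (pyrimidine).
Aromatic: B. Total: 1.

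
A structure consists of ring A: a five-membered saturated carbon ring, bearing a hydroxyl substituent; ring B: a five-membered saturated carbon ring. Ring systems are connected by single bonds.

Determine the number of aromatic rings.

0

Ring A has only sp³ atoms, so it is not fully conjugated — not aromatic (cyclopentane).
Ring B has only sp³ atoms, so it is not fully conjugated — not aromatic (cyclopentane).
No ring is aromatic. Total: 0.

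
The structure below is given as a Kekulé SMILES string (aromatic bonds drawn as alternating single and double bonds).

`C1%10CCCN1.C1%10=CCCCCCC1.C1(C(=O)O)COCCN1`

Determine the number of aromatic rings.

0

The SMILES encodes a five-membered saturated ring of four carbons and one N–H nitrogen; an eight-membered carbon ring with one C=C double bond; a six-membered saturated ring with an oxygen and an N–H nitrogen at positions 1 and 4.
The 5-membered ring with one N–H has only sp³ atoms, so it is not fully conjugated — not aromatic (pyrrolidine).
The 8-membered ring has six sp³ carbons, so it is not fully conjugated — not aromatic (cyclooctene).
The 6-membered ring with one oxygen and one N–H (1,4) has only sp³ atoms, so it is not fully conjugated — not aromatic (morpholine).
None of the rings are aromatic. Total: 0.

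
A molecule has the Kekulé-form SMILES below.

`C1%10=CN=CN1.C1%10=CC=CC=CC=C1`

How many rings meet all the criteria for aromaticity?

1

The SMILES encodes a five-membered ring with nitrogens at positions 1 and 3 (one bearing H, one in a C=N bond) and two double bonds; an eight-membered carbon ring with four alternating C=C double bonds.
The 5-membered ring with two nitrogens (one N–H, one =N–) has a continuous p-orbital overlap around the ring; 2 ring double bonds (4 π electrons) plus a heteroatom lone pair (2) give 6 π electrons. Since 6 = 4n+2 (n=1), it is aromatic (imidazole).
The 8-membered ring has only sp² ring atoms; a planar conformation would have a fully conjugated π system of 8 electrons. But 8 = 4(2), which is 4n not 4n+2, so it is not aromatic (cyclooctatetraene) — cyclooctatetraene distorts into a non-planar tub to avoid antiaromaticity.
1 of the 2 rings is aromatic. Total: 1.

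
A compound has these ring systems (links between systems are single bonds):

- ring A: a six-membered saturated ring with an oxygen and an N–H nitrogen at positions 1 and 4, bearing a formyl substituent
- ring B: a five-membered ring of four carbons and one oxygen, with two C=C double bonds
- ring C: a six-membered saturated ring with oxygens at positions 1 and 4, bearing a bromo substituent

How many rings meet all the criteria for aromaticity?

Ring A has only sp³ atoms, so it is not fully conjugated — not aromatic (morpholine).
Ring B is fully conjugated (every ring atom contributes a p orbital); 2 ring double bonds (4 π electrons) plus a heteroatom lone pair (2) give 6 π electrons. That satisfies 4n+2 with n=1, so ring B is aromatic (furan).
Ring C has only sp³ atoms, so it is not fully conjugated — not aromatic (1,4-dioxane).
Aromatic: B. Total: 1.

1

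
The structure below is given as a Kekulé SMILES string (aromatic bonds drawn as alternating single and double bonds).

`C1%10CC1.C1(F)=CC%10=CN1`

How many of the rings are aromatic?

The SMILES encodes a three-membered saturated carbon ring; a five-membered ring of four carbons and one nitrogen bearing a hydrogen, with two C=C double bonds.
The 3-membered ring has only sp³ atoms, so it is not fully conjugated — not aromatic (cyclopropane).
The 5-membered ring with one N–H is fully conjugated (every ring atom contributes a p orbital); 2 ring double bonds (4 π electrons) plus a heteroatom lone pair (2) give 6 π electrons. Since 6 = 4n+2 (n=1), it is aromatic (pyrrole).
1 of the 2 rings is aromatic. Total: 1.

1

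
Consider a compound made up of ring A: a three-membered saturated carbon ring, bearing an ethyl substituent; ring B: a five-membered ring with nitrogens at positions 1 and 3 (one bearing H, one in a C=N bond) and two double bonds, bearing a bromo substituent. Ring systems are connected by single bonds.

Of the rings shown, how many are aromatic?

1

Ring A has only sp³ atoms, so it is not fully conjugated — not aromatic (cyclopropane).
Ring B is planar and fully conjugated; 2 ring double bonds (4 π electrons) plus a heteroatom lone pair (2) give 6 π electrons. Since 6 = 4n+2 (n=1), ring B is aromatic (imidazole).
Aromatic: B. Total: 1.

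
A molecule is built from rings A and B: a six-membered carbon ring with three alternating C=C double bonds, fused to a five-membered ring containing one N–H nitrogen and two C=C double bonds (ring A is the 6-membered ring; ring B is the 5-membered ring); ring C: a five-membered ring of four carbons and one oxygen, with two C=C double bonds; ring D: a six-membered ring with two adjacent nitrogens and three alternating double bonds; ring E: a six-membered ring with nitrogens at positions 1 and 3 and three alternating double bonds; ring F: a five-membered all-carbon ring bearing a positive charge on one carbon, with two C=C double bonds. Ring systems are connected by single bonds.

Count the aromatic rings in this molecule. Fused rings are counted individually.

Rings A and B form a fused bicyclic system (with one N–H) with 9 sp² atoms and 10 π electrons from ring double bonds plus a heteroatom lone pair. 10 = 4(2)+2, so the system is aromatic and both rings count as aromatic (indole).
Ring C is planar and fully conjugated; 2 ring double bonds (4 π electrons) plus a heteroatom lone pair (2) give 6 π electrons. 6 = 4(1)+2, so ring C is aromatic (furan).
Ring D is planar and fully conjugated; 3 ring double bonds give 6 π electrons. Since 6 = 4n+2 (n=1), ring D is aromatic (pyridazine).
Ring E has a continuous p-orbital overlap around the ring; 3 ring double bonds give 6 π electrons. Since 6 = 4n+2 (n=1), ring E is aromatic (pyrimidine).
Ring F has only sp² ring atoms; a planar conformation would have a fully conjugated π system of 4 electrons. But 4 = 4(1), which is 4n not 4n+2, so ring F is not aromatic (cyclopentadienyl cation).
Aromatic: A, B, C, D, E. Total: 5.

5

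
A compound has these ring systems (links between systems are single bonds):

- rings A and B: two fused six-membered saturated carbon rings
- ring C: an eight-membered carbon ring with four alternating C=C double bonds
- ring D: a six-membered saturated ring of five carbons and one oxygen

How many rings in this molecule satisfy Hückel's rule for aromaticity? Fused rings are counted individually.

0

Ring A has only sp³ atoms, so it is not fully conjugated — not aromatic (cyclohexane ring).
Ring B has only sp³ atoms, so it is not fully conjugated — not aromatic (cyclohexane ring).
Ring C has only sp² ring atoms; a planar conformation would have a fully conjugated π system of 8 electrons. But 8 = 4(2), which is 4n not 4n+2, so ring C is not aromatic (cyclooctatetraene) — cyclooctatetraene distorts into a non-planar tub to avoid antiaromaticity.
Ring D has only sp³ atoms, so it is not fully conjugated — not aromatic (tetrahydropyran).
No ring is aromatic. Total: 0.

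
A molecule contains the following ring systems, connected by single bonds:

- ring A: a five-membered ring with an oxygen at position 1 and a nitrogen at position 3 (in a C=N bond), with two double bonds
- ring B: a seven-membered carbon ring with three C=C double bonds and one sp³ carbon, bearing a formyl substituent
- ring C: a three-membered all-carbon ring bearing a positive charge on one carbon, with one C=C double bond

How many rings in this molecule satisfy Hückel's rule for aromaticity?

2

Ring A is planar and fully conjugated; 2 ring double bonds (4 π electrons) plus a heteroatom lone pair (2) give 6 π electrons. 6 = 4(1)+2, so ring A is aromatic (oxazole).
Ring B has one sp³ carbon, so it is not fully conjugated — not aromatic (cycloheptatriene).
Ring C is fully conjugated (every ring atom contributes a p orbital); 1 ring double bond (2 π electrons) plus the carbocation's empty p orbital (0, but keeps the ring conjugated) give 2 π electrons. Since 2 = 4n+2 (n=0), ring C is aromatic (cyclopropenyl cation).
Aromatic: A, C. Total: 2.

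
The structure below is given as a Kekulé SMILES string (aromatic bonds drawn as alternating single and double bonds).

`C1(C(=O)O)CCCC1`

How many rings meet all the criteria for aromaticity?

0

The SMILES encodes a five-membered saturated carbon ring.
The 5-membered ring has only sp³ atoms, so it is not fully conjugated — not aromatic (cyclopentane).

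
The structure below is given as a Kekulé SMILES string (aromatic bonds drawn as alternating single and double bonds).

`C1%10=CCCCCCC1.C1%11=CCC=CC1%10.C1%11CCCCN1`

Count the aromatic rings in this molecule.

The SMILES encodes an eight-membered carbon ring with one C=C double bond; a six-membered carbon ring with two isolated C=C double bonds and two sp³ carbons; a six-membered saturated ring of five carbons and one N–H nitrogen.
The 8-membered ring has six sp³ carbons, so it is not fully conjugated — not aromatic (cyclooctene).
The 6-membered ring has two sp³ carbons, so it is not fully conjugated — not aromatic (1,4-cyclohexadiene).
The 6-membered ring with one N–H has only sp³ atoms, so it is not fully conjugated — not aromatic (piperidine).
None of the rings are aromatic. Total: 0.

0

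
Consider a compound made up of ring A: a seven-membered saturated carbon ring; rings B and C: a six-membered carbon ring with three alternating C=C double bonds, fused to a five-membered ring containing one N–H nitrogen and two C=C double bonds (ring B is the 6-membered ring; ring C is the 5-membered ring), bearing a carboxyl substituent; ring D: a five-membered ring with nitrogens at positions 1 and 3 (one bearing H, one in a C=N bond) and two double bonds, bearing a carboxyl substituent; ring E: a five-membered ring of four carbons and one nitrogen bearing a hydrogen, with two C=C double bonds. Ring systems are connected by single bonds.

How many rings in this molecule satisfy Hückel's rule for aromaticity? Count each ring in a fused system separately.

4

Ring A has only sp³ atoms, so it is not fully conjugated — not aromatic (cycloheptane).
Rings B and C form a fused bicyclic system (with one N–H) with 9 sp² atoms and 10 π electrons from ring double bonds plus a heteroatom lone pair. 10 = 4(2)+2, so the system is aromatic and both rings count as aromatic (indole).
Ring D is planar and fully conjugated; 2 ring double bonds (4 π electrons) plus a heteroatom lone pair (2) give 6 π electrons. That satisfies 4n+2 with n=1, so ring D is aromatic (imidazole).
Ring E is planar and fully conjugated; 2 ring double bonds (4 π electrons) plus a heteroatom lone pair (2) give 6 π electrons. 6 = 4(1)+2, so ring E is aromatic (pyrrole).
Aromatic: B, C, D, E. Total: 4.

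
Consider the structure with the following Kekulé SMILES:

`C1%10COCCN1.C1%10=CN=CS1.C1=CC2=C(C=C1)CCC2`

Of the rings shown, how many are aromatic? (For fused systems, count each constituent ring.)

2

The SMILES encodes a six-membered saturated ring with an oxygen and an N–H nitrogen at positions 1 and 4; a five-membered ring with a sulfur at position 1 and a nitrogen at position 3 (in a C=N bond), with two double bonds; a six-membered carbon ring with three alternating C=C double bonds, fused to a saturated five-membered carbon ring.
The 6-membered ring with one oxygen and one N–H (1,4) has only sp³ atoms, so it is not fully conjugated — not aromatic (morpholine).
The 5-membered ring with one sulfur and one =N– has a continuous p-orbital overlap around the ring; 2 ring double bonds (4 π electrons) plus a heteroatom lone pair (2) give 6 π electrons. Since 6 = 4n+2 (n=1), it is aromatic (thiazole).
The 6-membered ring has a continuous p-orbital overlap around the ring; 3 ring double bonds give 6 π electrons. That satisfies 4n+2 with n=1, so it is aromatic (benzene ring).
The 5-membered ring has three sp³ carbons, so it is not fully conjugated — not aromatic (cyclopentane ring).
2 of the 4 rings are aromatic. Total: 2.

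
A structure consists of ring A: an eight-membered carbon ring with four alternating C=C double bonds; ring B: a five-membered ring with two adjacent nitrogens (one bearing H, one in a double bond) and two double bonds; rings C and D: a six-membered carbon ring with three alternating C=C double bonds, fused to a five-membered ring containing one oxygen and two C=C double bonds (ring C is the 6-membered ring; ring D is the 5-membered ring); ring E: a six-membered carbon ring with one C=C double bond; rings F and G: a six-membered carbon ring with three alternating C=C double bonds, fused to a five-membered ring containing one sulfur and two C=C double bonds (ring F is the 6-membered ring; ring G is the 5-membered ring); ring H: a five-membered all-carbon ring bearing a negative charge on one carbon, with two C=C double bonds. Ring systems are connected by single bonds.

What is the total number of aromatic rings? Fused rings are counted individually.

Ring A has only sp² ring atoms; a planar conformation would have a fully conjugated π system of 8 electrons. But 8 = 4(2), which is 4n not 4n+2, so ring A is not aromatic (cyclooctatetraene) — cyclooctatetraene distorts into a non-planar tub to avoid antiaromaticity.
Ring B has a continuous p-orbital overlap around the ring; 2 ring double bonds (4 π electrons) plus a heteroatom lone pair (2) give 6 π electrons. Since 6 = 4n+2 (n=1), ring B is aromatic (pyrazole).
Rings C and D form a fused bicyclic system (with one oxygen) with 9 sp² atoms and 10 π electrons from ring double bonds plus a heteroatom lone pair. 10 = 4(2)+2, so the system is aromatic and both rings count as aromatic (benzofuran).
Ring E has four sp³ carbons, so it is not fully conjugated — not aromatic (cyclohexene).
Rings F and G form a fused bicyclic system (with one sulfur) with 9 sp² atoms and 10 π electrons from ring double bonds plus a heteroatom lone pair. 10 = 4(2)+2, so the system is aromatic and both rings count as aromatic (benzothiophene).
Ring H is fully conjugated (every ring atom contributes a p orbital); 2 ring double bonds (4 π electrons) plus the carbanion lone pair (2) give 6 π electrons. Since 6 = 4n+2 (n=1), ring H is aromatic (cyclopentadienyl anion).
Aromatic: B, C, D, F, G, H. Total: 6.

6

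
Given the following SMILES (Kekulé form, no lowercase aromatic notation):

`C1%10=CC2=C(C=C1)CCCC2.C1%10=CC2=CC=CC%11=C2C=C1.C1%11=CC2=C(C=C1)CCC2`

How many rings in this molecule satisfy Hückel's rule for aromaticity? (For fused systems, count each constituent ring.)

The SMILES encodes a six-membered carbon ring with three alternating C=C double bonds, fused to a saturated six-membered carbon ring; two fused six-membered carbon rings, each with three alternating C=C double bonds; a six-membered carbon ring with three alternating C=C double bonds, fused to a saturated five-membered carbon ring.
The 6-membered ring has a continuous p-orbital overlap around the ring; 3 ring double bonds give 6 π electrons. 6 = 4(1)+2, so it is aromatic (benzene ring).
The second 6-membered ring has four sp³ carbons, so it is not fully conjugated — not aromatic (cyclohexane ring).
The fused 6/6-membered bicyclic is a single π system with 10 sp² atoms and 10 π electrons from ring double bonds. 10 = 4(2)+2, so the system is aromatic and both rings count as aromatic (naphthalene).
The third 6-membered ring is planar and fully conjugated; 3 ring double bonds give 6 π electrons. 6 = 4(1)+2, so it is aromatic (benzene ring).
The 5-membered ring has three sp³ carbons, so it is not fully conjugated — not aromatic (cyclopentane ring).
4 of the 6 rings are aromatic. Total: 4.

4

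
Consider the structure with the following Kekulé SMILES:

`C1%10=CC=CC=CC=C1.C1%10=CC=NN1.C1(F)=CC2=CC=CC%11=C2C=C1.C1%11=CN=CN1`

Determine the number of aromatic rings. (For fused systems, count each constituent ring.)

The SMILES encodes an eight-membered carbon ring with four alternating C=C double bonds; a five-membered ring with two adjacent nitrogens (one bearing H, one in a double bond) and two double bonds; two fused six-membered carbon rings, each with three alternating C=C double bonds; a five-membered ring with nitrogens at positions 1 and 3 (one bearing H, one in a C=N bond) and two double bonds.
The 8-membered ring has only sp² ring atoms; a planar conformation would have a fully conjugated π system of 8 electrons. But 8 = 4(2), which is 4n not 4n+2, so it is not aromatic (cyclooctatetraene) — cyclooctatetraene distorts into a non-planar tub to avoid antiaromaticity.
The 5-membered ring with two adjacent nitrogens (one N–H, one =N–) is fully conjugated (every ring atom contributes a p orbital); 2 ring double bonds (4 π electrons) plus a heteroatom lone pair (2) give 6 π electrons. That satisfies 4n+2 with n=1, so it is aromatic (pyrazole).
The fused 6/6-membered bicyclic is a single π system with 10 sp² atoms and 10 π electrons from ring double bonds. 10 = 4(2)+2, so the system is aromatic and both rings count as aromatic (naphthalene).
The 5-membered ring with two nitrogens (one N–H, one =N–) is fully conjugated (every ring atom contributes a p orbital); 2 ring double bonds (4 π electrons) plus a heteroatom lone pair (2) give 6 π electrons. That satisfies 4n+2 with n=1, so it is aromatic (imidazole).
4 of the 5 rings are aromatic. Total: 4.

4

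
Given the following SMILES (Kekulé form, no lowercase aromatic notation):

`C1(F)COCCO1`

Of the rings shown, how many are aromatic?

0

The SMILES encodes a six-membered saturated ring with oxygens at positions 1 and 4.
The 6-membered ring with two oxygens (1,4) has only sp³ atoms, so it is not fully conjugated — not aromatic (1,4-dioxane).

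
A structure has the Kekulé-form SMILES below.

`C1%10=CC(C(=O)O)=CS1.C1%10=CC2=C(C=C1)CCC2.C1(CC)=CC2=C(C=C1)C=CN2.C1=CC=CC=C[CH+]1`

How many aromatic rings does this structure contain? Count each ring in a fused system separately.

The SMILES encodes a five-membered ring of four carbons and one sulfur, with two C=C double bonds; a six-membered carbon ring with three alternating C=C double bonds, fused to a saturated five-membered carbon ring; a six-membered carbon ring with three alternating C=C double bonds, fused to a five-membered ring containing one N–H nitrogen and two C=C double bonds; a seven-membered all-carbon ring bearing a positive charge on one carbon, with three C=C double bonds.
The 5-membered ring with one sulfur is planar and fully conjugated; 2 ring double bonds (4 π electrons) plus a heteroatom lone pair (2) give 6 π electrons. Since 6 = 4n+2 (n=1), it is aromatic (thiophene).
The 6-membered ring has a continuous p-orbital overlap around the ring; 3 ring double bonds give 6 π electrons. That satisfies 4n+2 with n=1, so it is aromatic (benzene ring).
The 5-membered ring has three sp³ carbons, so it is not fully conjugated — not aromatic (cyclopentane ring).
The fused 6/5-membered bicyclic (with one N–H) is a single π system with 9 sp² atoms and 10 π electrons from ring double bonds plus a heteroatom lone pair. 10 = 4(2)+2, so the system is aromatic and both rings count as aromatic (indole).
The 7-membered ring is fully conjugated (every ring atom contributes a p orbital); 3 ring double bonds (6 π electrons) plus the carbocation's empty p orbital (0, but keeps the ring conjugated) give 6 π electrons. Since 6 = 4n+2 (n=1), it is aromatic (tropylium cation).
5 of the 6 rings are aromatic. Total: 5.

5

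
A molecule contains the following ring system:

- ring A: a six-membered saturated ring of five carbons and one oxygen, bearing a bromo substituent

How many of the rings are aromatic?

Ring A has only sp³ atoms, so it is not fully conjugated — not aromatic (tetrahydropyran).

0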